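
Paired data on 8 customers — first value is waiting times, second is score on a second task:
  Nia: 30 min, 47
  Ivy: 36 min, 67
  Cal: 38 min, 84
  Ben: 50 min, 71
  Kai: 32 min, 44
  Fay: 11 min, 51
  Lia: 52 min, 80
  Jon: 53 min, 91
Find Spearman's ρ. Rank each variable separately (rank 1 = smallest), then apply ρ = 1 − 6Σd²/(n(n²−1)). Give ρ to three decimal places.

Ranks of variable 1: 2, 4, 5, 6, 3, 1, 7, 8
Ranks of variable 2: 2, 4, 7, 5, 1, 3, 6, 8
d = r₁ − r₂: 0, 0, -2, 1, 2, -2, 1, 0
d²: 0, 0, 4, 1, 4, 4, 1, 0; Σd² = 14
ρ = 1 − 6·14/(8·63) = 1 − 84/504 = 0.833

0.833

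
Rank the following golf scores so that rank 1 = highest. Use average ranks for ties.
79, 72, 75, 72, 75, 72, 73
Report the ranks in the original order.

1, 6, 2.5, 6, 2.5, 6, 4

Sorted (descending): 79, 75, 75, 73, 72, 72, 72
The 2 values of 75 occupy positions 2–3 → average rank (2+3)/2 = 2.5.
The 3 values of 72 occupy positions 5–7 → average rank 6.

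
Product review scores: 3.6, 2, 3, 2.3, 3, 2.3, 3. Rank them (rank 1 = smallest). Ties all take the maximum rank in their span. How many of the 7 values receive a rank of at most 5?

Sorted (ascending): 2, 2.3, 2.3, 3, 3, 3, 3.6
The 2 values of 2.3 occupy positions 2–3 → each gets rank 3.
The 3 values of 3 occupy positions 4–6 → each gets rank 6.
Ranks ≤ 5: {1, 3, 3} → 3 values.

3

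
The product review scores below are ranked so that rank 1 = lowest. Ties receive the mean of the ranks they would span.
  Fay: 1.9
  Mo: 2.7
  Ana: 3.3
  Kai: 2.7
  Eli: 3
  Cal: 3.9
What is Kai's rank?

Sorted (ascending): 1.9, 2.7, 2.7, 3, 3.3, 3.9
The 2 values of 2.7 occupy positions 2–3 → average rank (2+3)/2 = 2.5.
Kai has value 2.7 → rank 2.5.

2.5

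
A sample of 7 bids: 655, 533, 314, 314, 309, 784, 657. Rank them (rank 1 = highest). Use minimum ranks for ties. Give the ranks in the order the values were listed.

3, 4, 5, 5, 7, 1, 2

Sorted (descending): 784, 657, 655, 533, 314, 314, 309
The 2 values of 314 occupy positions 5–6 → each gets rank 5.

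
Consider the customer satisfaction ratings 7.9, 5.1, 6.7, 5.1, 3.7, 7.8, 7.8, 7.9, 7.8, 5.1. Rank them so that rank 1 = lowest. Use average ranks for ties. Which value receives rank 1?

3.7

Sorted (ascending): 3.7, 5.1, 5.1, 5.1, 6.7, 7.8, 7.8, 7.8, 7.9, 7.9
The 3 values of 5.1 occupy positions 2–4 → average rank 3.
The 3 values of 7.8 occupy positions 6–8 → average rank 7.
The 2 values of 7.9 occupy positions 9–10 → average rank (9+10)/2 = 9.5.
Rank 1 → value 3.7.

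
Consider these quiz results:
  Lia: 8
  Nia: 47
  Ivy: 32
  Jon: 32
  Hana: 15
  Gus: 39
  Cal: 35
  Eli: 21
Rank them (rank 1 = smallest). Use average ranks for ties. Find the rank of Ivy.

Sorted (ascending): 8, 15, 21, 32, 32, 35, 39, 47
The 2 values of 32 occupy positions 4–5 → average rank (4+5)/2 = 4.5.
Ivy has value 32 → rank 4.5.

4.5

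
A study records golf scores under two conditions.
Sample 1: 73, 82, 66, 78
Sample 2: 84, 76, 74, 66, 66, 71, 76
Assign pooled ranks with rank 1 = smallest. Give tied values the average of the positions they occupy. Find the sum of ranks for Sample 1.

Sorted (ascending): 66, 66, 66, 71, 73, 74, 76, 76, 78, 82, 84
The 3 values of 66 occupy positions 1–3 → average rank 2.
The 2 values of 76 occupy positions 7–8 → average rank (7+8)/2 = 7.5.
Sample 1 values → pooled ranks: 73→5, 82→10, 66→2, 78→9
Rank sum = 5 + 10 + 2 + 9 = 26

26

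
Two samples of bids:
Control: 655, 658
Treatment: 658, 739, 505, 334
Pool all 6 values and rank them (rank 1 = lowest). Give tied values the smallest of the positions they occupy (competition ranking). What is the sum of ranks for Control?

7

Sorted (ascending): 334, 505, 655, 658, 658, 739
The 2 values of 658 occupy positions 4–5 → each gets rank 4.
Control values → pooled ranks: 655→3, 658→4
Rank sum = 3 + 4 = 7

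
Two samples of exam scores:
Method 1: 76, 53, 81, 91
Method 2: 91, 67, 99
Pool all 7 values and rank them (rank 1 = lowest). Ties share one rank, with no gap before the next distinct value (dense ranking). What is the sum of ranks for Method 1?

Sorted (ascending): 53, 67, 76, 81, 91, 91, 99
The 2 values of 91 share dense rank 5.
Remaining distinct values take the next consecutive integers.
Method 1 values → pooled ranks: 76→3, 53→1, 81→4, 91→5
Rank sum = 3 + 1 + 4 + 5 = 13

13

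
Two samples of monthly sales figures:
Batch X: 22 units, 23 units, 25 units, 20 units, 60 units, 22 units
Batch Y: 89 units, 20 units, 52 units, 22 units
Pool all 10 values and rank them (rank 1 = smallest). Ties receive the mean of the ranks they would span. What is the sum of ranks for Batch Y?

Sorted (ascending): 20, 20, 22, 22, 22, 23, 25, 52, 60, 89
The 2 values of 20 occupy positions 1–2 → average rank (1+2)/2 = 1.5.
The 3 values of 22 occupy positions 3–5 → average rank 4.
Batch Y values → pooled ranks: 89→10, 20→1.5, 52→8, 22→4
Rank sum = 10 + 1.5 + 8 + 4 = 23.5

23.5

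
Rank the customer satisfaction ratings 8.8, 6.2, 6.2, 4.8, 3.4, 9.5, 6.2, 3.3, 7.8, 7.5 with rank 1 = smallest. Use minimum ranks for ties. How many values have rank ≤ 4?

Sorted (ascending): 3.3, 3.4, 4.8, 6.2, 6.2, 6.2, 7.5, 7.8, 8.8, 9.5
The 3 values of 6.2 occupy positions 4–6 → each gets rank 4.
Ranks ≤ 4: {1, 2, 3, 4, 4, 4} → 6 values.

6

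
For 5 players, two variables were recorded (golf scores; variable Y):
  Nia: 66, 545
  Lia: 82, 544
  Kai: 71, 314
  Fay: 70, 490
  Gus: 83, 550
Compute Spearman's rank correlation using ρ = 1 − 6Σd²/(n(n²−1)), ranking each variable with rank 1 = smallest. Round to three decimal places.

Ranks of variable 1: 1, 4, 3, 2, 5
Ranks of variable 2: 4, 3, 1, 2, 5
d = r₁ − r₂: -3, 1, 2, 0, 0
d²: 9, 1, 4, 0, 0; Σd² = 14
ρ = 1 − 6·14/(5·24) = 1 − 84/120 = 0.300

0.300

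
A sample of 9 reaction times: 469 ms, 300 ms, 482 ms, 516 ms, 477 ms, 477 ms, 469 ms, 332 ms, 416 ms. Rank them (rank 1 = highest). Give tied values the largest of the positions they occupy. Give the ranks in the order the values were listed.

6, 9, 2, 1, 4, 4, 6, 8, 7

Sorted (descending): 516, 482, 477, 477, 469, 469, 416, 332, 300
The 2 values of 477 occupy positions 3–4 → each gets rank 4.
The 2 values of 469 occupy positions 5–6 → each gets rank 6.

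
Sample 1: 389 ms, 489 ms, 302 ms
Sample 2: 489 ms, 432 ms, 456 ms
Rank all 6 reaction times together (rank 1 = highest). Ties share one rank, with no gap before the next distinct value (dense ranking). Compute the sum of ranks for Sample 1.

10

Sorted (descending): 489, 489, 456, 432, 389, 302
The 2 values of 489 share dense rank 1.
Remaining distinct values take the next consecutive integers.
Sample 1 values → pooled ranks: 389→4, 489→1, 302→5
Rank sum = 4 + 1 + 5 = 10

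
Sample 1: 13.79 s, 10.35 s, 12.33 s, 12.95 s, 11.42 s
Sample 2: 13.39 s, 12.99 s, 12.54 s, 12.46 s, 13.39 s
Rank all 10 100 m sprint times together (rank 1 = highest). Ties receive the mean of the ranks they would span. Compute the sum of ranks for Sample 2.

22

Sorted (descending): 13.79, 13.39, 13.39, 12.99, 12.95, 12.54, 12.46, 12.33, 11.42, 10.35
The 2 values of 13.39 occupy positions 2–3 → average rank (2+3)/2 = 2.5.
Sample 2 values → pooled ranks: 13.39→2.5, 12.99→4, 12.54→6, 12.46→7, 13.39→2.5
Rank sum = 2.5 + 4 + 6 + 7 + 2.5 = 22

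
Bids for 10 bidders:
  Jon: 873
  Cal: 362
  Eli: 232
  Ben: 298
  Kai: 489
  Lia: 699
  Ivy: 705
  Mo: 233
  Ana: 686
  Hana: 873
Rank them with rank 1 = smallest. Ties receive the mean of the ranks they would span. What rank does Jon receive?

Sorted (ascending): 232, 233, 298, 362, 489, 686, 699, 705, 873, 873
The 2 values of 873 occupy positions 9–10 → average rank (9+10)/2 = 9.5.
Jon has value 873 → rank 9.5.

9.5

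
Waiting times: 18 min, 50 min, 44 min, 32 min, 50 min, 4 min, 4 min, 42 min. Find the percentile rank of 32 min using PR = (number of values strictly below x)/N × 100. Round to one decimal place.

N = 8.
Strictly below 32: 3. Equal to 32: 1.
PR = 3/8 × 100 = 37.5

37.5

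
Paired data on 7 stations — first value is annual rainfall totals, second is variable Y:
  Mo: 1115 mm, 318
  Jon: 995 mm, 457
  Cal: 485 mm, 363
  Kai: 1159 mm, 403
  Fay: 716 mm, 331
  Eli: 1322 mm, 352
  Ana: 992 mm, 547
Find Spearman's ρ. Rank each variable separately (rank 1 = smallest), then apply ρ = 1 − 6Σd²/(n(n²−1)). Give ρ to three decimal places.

-0.107

Ranks of variable 1: 5, 4, 1, 6, 2, 7, 3
Ranks of variable 2: 1, 6, 4, 5, 2, 3, 7
d = r₁ − r₂: 4, -2, -3, 1, 0, 4, -4
d²: 16, 4, 9, 1, 0, 16, 16; Σd² = 62
ρ = 1 − 6·62/(7·48) = 1 − 372/336 = -0.107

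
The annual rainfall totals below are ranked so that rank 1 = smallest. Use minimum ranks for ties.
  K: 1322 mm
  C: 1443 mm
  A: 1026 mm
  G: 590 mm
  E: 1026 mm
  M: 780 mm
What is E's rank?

3

Sorted (ascending): 590, 780, 1026, 1026, 1322, 1443
The 2 values of 1026 occupy positions 3–4 → each gets rank 3.
E has value 1026 mm → rank 3.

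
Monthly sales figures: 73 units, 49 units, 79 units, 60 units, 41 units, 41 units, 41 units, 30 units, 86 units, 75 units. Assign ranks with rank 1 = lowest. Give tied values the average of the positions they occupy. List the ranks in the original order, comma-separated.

Sorted (ascending): 30, 41, 41, 41, 49, 60, 73, 75, 79, 86
The 3 values of 41 occupy positions 2–4 → average rank 3.

7, 5, 9, 6, 3, 3, 3, 1, 10, 8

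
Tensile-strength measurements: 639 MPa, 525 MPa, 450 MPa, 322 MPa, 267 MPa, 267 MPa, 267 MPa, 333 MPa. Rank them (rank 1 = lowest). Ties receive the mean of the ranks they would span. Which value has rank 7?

Sorted (ascending): 267, 267, 267, 322, 333, 450, 525, 639
The 3 values of 267 occupy positions 1–3 → average rank 2.
Rank 7 → value 525.

525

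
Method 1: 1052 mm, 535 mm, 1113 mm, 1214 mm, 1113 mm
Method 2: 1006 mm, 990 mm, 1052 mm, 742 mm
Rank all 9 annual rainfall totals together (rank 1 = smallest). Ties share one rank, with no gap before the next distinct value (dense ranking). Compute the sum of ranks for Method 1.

25

Sorted (ascending): 535, 742, 990, 1006, 1052, 1052, 1113, 1113, 1214
The 2 values of 1052 share dense rank 5.
The 2 values of 1113 share dense rank 6.
Remaining distinct values take the next consecutive integers.
Method 1 values → pooled ranks: 1052→5, 535→1, 1113→6, 1214→7, 1113→6
Rank sum = 5 + 1 + 6 + 7 + 6 = 25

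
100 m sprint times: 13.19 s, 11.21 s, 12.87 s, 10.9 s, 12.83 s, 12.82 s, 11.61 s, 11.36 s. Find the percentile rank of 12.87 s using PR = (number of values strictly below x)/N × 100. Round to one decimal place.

75.0

N = 8.
Strictly below 12.87: 6. Equal to 12.87: 1.
PR = 6/8 × 100 = 75.0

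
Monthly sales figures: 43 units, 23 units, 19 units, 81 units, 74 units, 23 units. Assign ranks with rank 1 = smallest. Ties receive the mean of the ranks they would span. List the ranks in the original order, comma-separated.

Sorted (ascending): 19, 23, 23, 43, 74, 81
The 2 values of 23 occupy positions 2–3 → average rank (2+3)/2 = 2.5.

4, 2.5, 1, 6, 5, 2.5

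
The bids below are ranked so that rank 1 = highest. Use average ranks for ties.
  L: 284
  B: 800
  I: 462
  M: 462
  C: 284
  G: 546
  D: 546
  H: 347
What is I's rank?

Sorted (descending): 800, 546, 546, 462, 462, 347, 284, 284
The 2 values of 546 occupy positions 2–3 → average rank (2+3)/2 = 2.5.
The 2 values of 462 occupy positions 4–5 → average rank (4+5)/2 = 4.5.
The 2 values of 284 occupy positions 7–8 → average rank (7+8)/2 = 7.5.
I has value 462 → rank 4.5.

4.5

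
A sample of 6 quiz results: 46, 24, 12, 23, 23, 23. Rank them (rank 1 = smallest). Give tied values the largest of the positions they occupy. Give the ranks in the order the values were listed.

6, 5, 1, 4, 4, 4

Sorted (ascending): 12, 23, 23, 23, 24, 46
The 3 values of 23 occupy positions 2–4 → each gets rank 4.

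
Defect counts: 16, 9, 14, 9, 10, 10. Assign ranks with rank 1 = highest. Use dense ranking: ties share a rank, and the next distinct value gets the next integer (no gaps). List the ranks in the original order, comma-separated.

Sorted (descending): 16, 14, 10, 10, 9, 9
The 2 values of 10 share dense rank 3.
The 2 values of 9 share dense rank 4.
Remaining distinct values take the next consecutive integers.

1, 4, 2, 4, 3, 3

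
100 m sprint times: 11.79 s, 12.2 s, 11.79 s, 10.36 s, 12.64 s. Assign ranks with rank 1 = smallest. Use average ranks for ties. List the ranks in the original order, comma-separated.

2.5, 4, 2.5, 1, 5

Sorted (ascending): 10.36, 11.79, 11.79, 12.2, 12.64
The 2 values of 11.79 occupy positions 2–3 → average rank (2+3)/2 = 2.5.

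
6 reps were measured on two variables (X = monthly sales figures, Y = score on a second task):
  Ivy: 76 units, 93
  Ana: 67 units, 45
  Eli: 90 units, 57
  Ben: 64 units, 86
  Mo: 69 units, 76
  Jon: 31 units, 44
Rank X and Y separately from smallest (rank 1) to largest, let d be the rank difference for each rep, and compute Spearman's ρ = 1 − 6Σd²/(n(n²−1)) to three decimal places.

Ranks of variable 1: 5, 3, 6, 2, 4, 1
Ranks of variable 2: 6, 2, 3, 5, 4, 1
d = r₁ − r₂: -1, 1, 3, -3, 0, 0
d²: 1, 1, 9, 9, 0, 0; Σd² = 20
ρ = 1 − 6·20/(6·35) = 1 − 120/210 = 0.429

0.429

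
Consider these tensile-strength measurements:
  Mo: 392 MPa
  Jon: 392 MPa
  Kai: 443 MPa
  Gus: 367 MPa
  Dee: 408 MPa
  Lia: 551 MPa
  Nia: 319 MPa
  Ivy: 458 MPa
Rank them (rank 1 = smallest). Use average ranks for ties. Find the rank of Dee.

5

Sorted (ascending): 319, 367, 392, 392, 408, 443, 458, 551
The 2 values of 392 occupy positions 3–4 → average rank (3+4)/2 = 3.5.
Dee has value 408 MPa → rank 5.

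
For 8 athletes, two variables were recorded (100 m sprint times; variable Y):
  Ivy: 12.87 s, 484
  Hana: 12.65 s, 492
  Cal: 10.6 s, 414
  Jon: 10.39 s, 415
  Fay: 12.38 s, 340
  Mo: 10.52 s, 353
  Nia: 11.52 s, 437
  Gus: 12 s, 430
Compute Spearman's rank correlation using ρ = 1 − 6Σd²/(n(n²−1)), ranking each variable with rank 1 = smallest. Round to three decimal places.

0.524

Ranks of variable 1: 8, 7, 3, 1, 6, 2, 4, 5
Ranks of variable 2: 7, 8, 3, 4, 1, 2, 6, 5
d = r₁ − r₂: 1, -1, 0, -3, 5, 0, -2, 0
d²: 1, 1, 0, 9, 25, 0, 4, 0; Σd² = 40
ρ = 1 − 6·40/(8·63) = 1 − 240/504 = 0.524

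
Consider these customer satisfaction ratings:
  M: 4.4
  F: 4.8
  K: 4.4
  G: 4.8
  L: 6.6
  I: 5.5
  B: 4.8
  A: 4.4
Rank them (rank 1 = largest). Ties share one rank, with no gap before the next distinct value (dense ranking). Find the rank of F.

3

Sorted (descending): 6.6, 5.5, 4.8, 4.8, 4.8, 4.4, 4.4, 4.4
The 3 values of 4.8 share dense rank 3.
The 3 values of 4.4 share dense rank 4.
Remaining distinct values take the next consecutive integers.
F has value 4.8 → rank 3.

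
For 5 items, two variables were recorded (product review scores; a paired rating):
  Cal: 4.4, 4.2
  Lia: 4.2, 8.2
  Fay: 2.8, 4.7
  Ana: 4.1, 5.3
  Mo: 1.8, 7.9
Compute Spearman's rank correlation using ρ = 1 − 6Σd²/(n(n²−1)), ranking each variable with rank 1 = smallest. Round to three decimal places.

-0.300

Ranks of variable 1: 5, 4, 2, 3, 1
Ranks of variable 2: 1, 5, 2, 3, 4
d = r₁ − r₂: 4, -1, 0, 0, -3
d²: 16, 1, 0, 0, 9; Σd² = 26
ρ = 1 − 6·26/(5·24) = 1 − 156/120 = -0.300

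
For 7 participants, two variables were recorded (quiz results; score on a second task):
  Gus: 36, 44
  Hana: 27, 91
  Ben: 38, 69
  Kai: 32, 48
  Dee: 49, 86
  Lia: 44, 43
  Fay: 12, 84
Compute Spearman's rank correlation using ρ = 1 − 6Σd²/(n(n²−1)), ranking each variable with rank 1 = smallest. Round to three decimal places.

Ranks of variable 1: 4, 2, 5, 3, 7, 6, 1
Ranks of variable 2: 2, 7, 4, 3, 6, 1, 5
d = r₁ − r₂: 2, -5, 1, 0, 1, 5, -4
d²: 4, 25, 1, 0, 1, 25, 16; Σd² = 72
ρ = 1 − 6·72/(7·48) = 1 − 432/336 = -0.286

-0.286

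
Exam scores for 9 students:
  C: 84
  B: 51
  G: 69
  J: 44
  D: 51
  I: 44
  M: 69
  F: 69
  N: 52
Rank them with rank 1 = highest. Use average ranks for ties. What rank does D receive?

6.5

Sorted (descending): 84, 69, 69, 69, 52, 51, 51, 44, 44
The 3 values of 69 occupy positions 2–4 → average rank 3.
The 2 values of 51 occupy positions 6–7 → average rank (6+7)/2 = 6.5.
The 2 values of 44 occupy positions 8–9 → average rank (8+9)/2 = 8.5.
D has value 51 → rank 6.5.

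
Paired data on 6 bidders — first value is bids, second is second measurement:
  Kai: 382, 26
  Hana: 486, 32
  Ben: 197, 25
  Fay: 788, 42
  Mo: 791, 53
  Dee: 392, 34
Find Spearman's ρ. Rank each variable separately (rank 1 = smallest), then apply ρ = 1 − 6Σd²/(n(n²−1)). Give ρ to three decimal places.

0.943

Ranks of variable 1: 2, 4, 1, 5, 6, 3
Ranks of variable 2: 2, 3, 1, 5, 6, 4
d = r₁ − r₂: 0, 1, 0, 0, 0, -1
d²: 0, 1, 0, 0, 0, 1; Σd² = 2
ρ = 1 − 6·2/(6·35) = 1 − 12/210 = 0.943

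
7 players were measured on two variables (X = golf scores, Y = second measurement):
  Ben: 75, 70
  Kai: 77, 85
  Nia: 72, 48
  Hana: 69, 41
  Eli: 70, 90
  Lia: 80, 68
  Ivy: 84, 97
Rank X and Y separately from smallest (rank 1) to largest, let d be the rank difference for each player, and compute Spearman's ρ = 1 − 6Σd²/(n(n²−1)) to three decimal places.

0.536

Ranks of variable 1: 4, 5, 3, 1, 2, 6, 7
Ranks of variable 2: 4, 5, 2, 1, 6, 3, 7
d = r₁ − r₂: 0, 0, 1, 0, -4, 3, 0
d²: 0, 0, 1, 0, 16, 9, 0; Σd² = 26
ρ = 1 − 6·26/(7·48) = 1 − 156/336 = 0.536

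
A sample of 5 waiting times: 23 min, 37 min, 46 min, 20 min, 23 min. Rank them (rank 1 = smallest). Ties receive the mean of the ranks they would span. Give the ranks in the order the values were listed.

Sorted (ascending): 20, 23, 23, 37, 46
The 2 values of 23 occupy positions 2–3 → average rank (2+3)/2 = 2.5.

2.5, 4, 5, 1, 2.5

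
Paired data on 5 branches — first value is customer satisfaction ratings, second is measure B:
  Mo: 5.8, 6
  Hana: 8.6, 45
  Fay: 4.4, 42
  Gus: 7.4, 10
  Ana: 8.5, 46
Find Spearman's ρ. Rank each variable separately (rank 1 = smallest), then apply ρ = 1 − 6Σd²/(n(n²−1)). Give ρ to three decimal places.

0.600

Ranks of variable 1: 2, 5, 1, 3, 4
Ranks of variable 2: 1, 4, 3, 2, 5
d = r₁ − r₂: 1, 1, -2, 1, -1
d²: 1, 1, 4, 1, 1; Σd² = 8
ρ = 1 − 6·8/(5·24) = 1 − 48/120 = 0.600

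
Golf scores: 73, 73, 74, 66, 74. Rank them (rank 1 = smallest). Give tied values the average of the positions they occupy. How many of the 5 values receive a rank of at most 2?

Sorted (ascending): 66, 73, 73, 74, 74
The 2 values of 73 occupy positions 2–3 → average rank (2+3)/2 = 2.5.
The 2 values of 74 occupy positions 4–5 → average rank (4+5)/2 = 4.5.
Ranks ≤ 2: {1} → 1 value.

1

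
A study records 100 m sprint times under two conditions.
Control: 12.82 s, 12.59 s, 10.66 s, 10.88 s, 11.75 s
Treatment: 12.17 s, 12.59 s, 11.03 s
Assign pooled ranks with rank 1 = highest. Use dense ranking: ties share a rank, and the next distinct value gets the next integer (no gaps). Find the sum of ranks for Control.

20

Sorted (descending): 12.82, 12.59, 12.59, 12.17, 11.75, 11.03, 10.88, 10.66
The 2 values of 12.59 share dense rank 2.
Remaining distinct values take the next consecutive integers.
Control values → pooled ranks: 12.82→1, 12.59→2, 10.66→7, 10.88→6, 11.75→4
Rank sum = 1 + 2 + 7 + 6 + 4 = 20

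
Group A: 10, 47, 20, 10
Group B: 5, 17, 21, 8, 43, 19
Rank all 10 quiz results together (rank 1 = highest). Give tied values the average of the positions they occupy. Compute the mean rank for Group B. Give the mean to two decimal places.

5.83

Sorted (descending): 47, 43, 21, 20, 19, 17, 10, 10, 8, 5
The 2 values of 10 occupy positions 7–8 → average rank (7+8)/2 = 7.5.
Group B values → pooled ranks: 5→10, 17→6, 21→3, 8→9, 43→2, 19→5
Mean rank = (10 + 6 + 3 + 9 + 2 + 5) / 6 = 5.83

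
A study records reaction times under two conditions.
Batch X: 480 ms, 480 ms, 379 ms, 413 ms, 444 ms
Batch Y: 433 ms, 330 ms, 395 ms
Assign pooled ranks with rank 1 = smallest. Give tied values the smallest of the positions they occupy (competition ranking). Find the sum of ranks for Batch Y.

9

Sorted (ascending): 330, 379, 395, 413, 433, 444, 480, 480
The 2 values of 480 occupy positions 7–8 → each gets rank 7.
Batch Y values → pooled ranks: 433→5, 330→1, 395→3
Rank sum = 5 + 1 + 3 = 9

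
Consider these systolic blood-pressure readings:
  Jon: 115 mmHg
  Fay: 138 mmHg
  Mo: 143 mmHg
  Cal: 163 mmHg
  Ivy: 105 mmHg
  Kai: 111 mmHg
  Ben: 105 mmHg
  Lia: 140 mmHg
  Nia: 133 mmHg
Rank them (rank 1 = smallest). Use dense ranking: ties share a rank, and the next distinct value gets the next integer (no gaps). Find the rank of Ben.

Sorted (ascending): 105, 105, 111, 115, 133, 138, 140, 143, 163
The 2 values of 105 share dense rank 1.
Remaining distinct values take the next consecutive integers.
Ben has value 105 mmHg → rank 1.

1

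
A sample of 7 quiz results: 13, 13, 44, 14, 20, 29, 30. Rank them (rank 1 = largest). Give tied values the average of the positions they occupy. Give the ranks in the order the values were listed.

Sorted (descending): 44, 30, 29, 20, 14, 13, 13
The 2 values of 13 occupy positions 6–7 → average rank (6+7)/2 = 6.5.

6.5, 6.5, 1, 5, 4, 3, 2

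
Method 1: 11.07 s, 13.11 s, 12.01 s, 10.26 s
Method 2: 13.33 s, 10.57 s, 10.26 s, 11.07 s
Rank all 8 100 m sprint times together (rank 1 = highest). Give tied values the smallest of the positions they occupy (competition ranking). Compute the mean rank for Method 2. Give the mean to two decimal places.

Sorted (descending): 13.33, 13.11, 12.01, 11.07, 11.07, 10.57, 10.26, 10.26
The 2 values of 11.07 occupy positions 4–5 → each gets rank 4.
The 2 values of 10.26 occupy positions 7–8 → each gets rank 7.
Method 2 values → pooled ranks: 13.33→1, 10.57→6, 10.26→7, 11.07→4
Mean rank = (1 + 6 + 7 + 4) / 4 = 4.50

4.50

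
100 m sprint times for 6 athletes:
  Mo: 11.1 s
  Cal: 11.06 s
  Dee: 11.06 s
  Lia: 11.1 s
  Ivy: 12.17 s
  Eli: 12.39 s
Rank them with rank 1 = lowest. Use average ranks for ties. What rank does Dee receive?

Sorted (ascending): 11.06, 11.06, 11.1, 11.1, 12.17, 12.39
The 2 values of 11.06 occupy positions 1–2 → average rank (1+2)/2 = 1.5.
The 2 values of 11.1 occupy positions 3–4 → average rank (3+4)/2 = 3.5.
Dee has value 11.06 s → rank 1.5.

1.5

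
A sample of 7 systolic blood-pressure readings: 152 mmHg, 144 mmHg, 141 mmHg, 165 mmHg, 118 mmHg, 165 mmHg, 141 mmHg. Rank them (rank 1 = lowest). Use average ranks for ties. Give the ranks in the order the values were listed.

5, 4, 2.5, 6.5, 1, 6.5, 2.5

Sorted (ascending): 118, 141, 141, 144, 152, 165, 165
The 2 values of 141 occupy positions 2–3 → average rank (2+3)/2 = 2.5.
The 2 values of 165 occupy positions 6–7 → average rank (6+7)/2 = 6.5.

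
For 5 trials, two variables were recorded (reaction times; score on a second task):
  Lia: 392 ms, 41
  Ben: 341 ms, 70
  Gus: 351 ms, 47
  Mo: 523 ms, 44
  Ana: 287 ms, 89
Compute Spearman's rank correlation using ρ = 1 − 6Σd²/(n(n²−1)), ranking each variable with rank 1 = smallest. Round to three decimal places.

-0.900

Ranks of variable 1: 4, 2, 3, 5, 1
Ranks of variable 2: 1, 4, 3, 2, 5
d = r₁ − r₂: 3, -2, 0, 3, -4
d²: 9, 4, 0, 9, 16; Σd² = 38
ρ = 1 − 6·38/(5·24) = 1 − 228/120 = -0.900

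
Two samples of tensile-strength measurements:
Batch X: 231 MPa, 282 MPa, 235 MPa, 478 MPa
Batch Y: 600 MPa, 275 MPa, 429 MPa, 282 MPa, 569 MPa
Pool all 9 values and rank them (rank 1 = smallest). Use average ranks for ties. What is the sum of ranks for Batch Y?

30.5

Sorted (ascending): 231, 235, 275, 282, 282, 429, 478, 569, 600
The 2 values of 282 occupy positions 4–5 → average rank (4+5)/2 = 4.5.
Batch Y values → pooled ranks: 600→9, 275→3, 429→6, 282→4.5, 569→8
Rank sum = 9 + 3 + 6 + 4.5 + 8 = 30.5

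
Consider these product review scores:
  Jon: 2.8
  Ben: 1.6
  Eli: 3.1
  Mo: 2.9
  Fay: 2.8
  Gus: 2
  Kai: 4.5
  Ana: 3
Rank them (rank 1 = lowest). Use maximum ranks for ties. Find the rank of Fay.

Sorted (ascending): 1.6, 2, 2.8, 2.8, 2.9, 3, 3.1, 4.5
The 2 values of 2.8 occupy positions 3–4 → each gets rank 4.
Fay has value 2.8 → rank 4.

4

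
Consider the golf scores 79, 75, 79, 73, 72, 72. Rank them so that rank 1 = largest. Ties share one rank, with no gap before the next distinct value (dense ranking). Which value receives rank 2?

Sorted (descending): 79, 79, 75, 73, 72, 72
The 2 values of 79 share dense rank 1.
The 2 values of 72 share dense rank 4.
Remaining distinct values take the next consecutive integers.
Rank 2 → value 75.

75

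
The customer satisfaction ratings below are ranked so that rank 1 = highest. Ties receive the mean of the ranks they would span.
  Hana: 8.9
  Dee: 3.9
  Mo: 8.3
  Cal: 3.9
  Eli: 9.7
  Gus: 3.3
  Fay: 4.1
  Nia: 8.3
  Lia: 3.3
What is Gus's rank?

8.5

Sorted (descending): 9.7, 8.9, 8.3, 8.3, 4.1, 3.9, 3.9, 3.3, 3.3
The 2 values of 8.3 occupy positions 3–4 → average rank (3+4)/2 = 3.5.
The 2 values of 3.9 occupy positions 6–7 → average rank (6+7)/2 = 6.5.
The 2 values of 3.3 occupy positions 8–9 → average rank (8+9)/2 = 8.5.
Gus has value 3.3 → rank 8.5.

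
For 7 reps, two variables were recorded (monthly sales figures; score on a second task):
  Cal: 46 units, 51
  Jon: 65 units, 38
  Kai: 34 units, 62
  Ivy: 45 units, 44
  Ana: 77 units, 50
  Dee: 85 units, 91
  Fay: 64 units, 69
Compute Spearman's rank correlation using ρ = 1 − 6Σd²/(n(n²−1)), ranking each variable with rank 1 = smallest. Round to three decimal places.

Ranks of variable 1: 3, 5, 1, 2, 6, 7, 4
Ranks of variable 2: 4, 1, 5, 2, 3, 7, 6
d = r₁ − r₂: -1, 4, -4, 0, 3, 0, -2
d²: 1, 16, 16, 0, 9, 0, 4; Σd² = 46
ρ = 1 − 6·46/(7·48) = 1 − 276/336 = 0.179

0.179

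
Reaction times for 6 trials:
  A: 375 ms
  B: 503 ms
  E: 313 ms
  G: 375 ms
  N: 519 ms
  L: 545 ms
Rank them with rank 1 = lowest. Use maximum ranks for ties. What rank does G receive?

3

Sorted (ascending): 313, 375, 375, 503, 519, 545
The 2 values of 375 occupy positions 2–3 → each gets rank 3.
G has value 375 ms → rank 3.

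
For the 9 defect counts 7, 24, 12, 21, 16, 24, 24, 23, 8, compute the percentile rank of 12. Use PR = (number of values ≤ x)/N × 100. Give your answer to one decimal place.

N = 9.
Strictly below 12: 2. Equal to 12: 1.
PR = 3/9 × 100 = 33.3

33.3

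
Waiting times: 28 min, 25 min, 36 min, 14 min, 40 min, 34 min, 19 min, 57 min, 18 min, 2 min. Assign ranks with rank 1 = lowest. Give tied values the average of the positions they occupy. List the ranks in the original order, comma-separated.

Sorted (ascending): 2, 14, 18, 19, 25, 28, 34, 36, 40, 57
No ties — each value takes its position as its rank.

6, 5, 8, 2, 9, 7, 4, 10, 3, 1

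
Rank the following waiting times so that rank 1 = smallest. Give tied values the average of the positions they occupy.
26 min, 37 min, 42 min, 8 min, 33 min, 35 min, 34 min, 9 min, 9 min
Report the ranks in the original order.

Sorted (ascending): 8, 9, 9, 26, 33, 34, 35, 37, 42
The 2 values of 9 occupy positions 2–3 → average rank (2+3)/2 = 2.5.

4, 8, 9, 1, 5, 7, 6, 2.5, 2.5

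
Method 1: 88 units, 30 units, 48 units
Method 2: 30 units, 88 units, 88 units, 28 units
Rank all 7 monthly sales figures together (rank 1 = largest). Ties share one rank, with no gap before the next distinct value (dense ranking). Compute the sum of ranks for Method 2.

9

Sorted (descending): 88, 88, 88, 48, 30, 30, 28
The 3 values of 88 share dense rank 1.
The 2 values of 30 share dense rank 3.
Remaining distinct values take the next consecutive integers.
Method 2 values → pooled ranks: 30→3, 88→1, 88→1, 28→4
Rank sum = 3 + 1 + 1 + 4 = 9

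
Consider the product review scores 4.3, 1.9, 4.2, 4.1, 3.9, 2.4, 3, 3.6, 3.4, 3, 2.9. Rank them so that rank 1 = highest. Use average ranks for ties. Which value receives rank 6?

3.4

Sorted (descending): 4.3, 4.2, 4.1, 3.9, 3.6, 3.4, 3, 3, 2.9, 2.4, 1.9
The 2 values of 3 occupy positions 7–8 → average rank (7+8)/2 = 7.5.
Rank 6 → value 3.4.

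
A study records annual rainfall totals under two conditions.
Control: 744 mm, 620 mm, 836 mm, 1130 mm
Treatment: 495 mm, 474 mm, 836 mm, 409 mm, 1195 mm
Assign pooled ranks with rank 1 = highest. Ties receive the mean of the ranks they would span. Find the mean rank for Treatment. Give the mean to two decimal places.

Sorted (descending): 1195, 1130, 836, 836, 744, 620, 495, 474, 409
The 2 values of 836 occupy positions 3–4 → average rank (3+4)/2 = 3.5.
Treatment values → pooled ranks: 495→7, 474→8, 836→3.5, 409→9, 1195→1
Mean rank = (7 + 8 + 3.5 + 9 + 1) / 5 = 5.70

5.70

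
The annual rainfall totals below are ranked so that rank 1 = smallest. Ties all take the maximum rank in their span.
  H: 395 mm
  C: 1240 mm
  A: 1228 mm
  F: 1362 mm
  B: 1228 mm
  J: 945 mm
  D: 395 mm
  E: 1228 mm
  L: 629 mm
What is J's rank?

Sorted (ascending): 395, 395, 629, 945, 1228, 1228, 1228, 1240, 1362
The 2 values of 395 occupy positions 1–2 → each gets rank 2.
The 3 values of 1228 occupy positions 5–7 → each gets rank 7.
J has value 945 mm → rank 4.

4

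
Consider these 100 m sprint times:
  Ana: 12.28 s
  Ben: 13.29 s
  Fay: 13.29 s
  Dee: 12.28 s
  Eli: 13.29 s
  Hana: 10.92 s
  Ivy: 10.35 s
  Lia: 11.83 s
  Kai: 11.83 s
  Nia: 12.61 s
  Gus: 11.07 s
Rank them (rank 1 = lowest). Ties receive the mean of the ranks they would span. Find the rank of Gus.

3

Sorted (ascending): 10.35, 10.92, 11.07, 11.83, 11.83, 12.28, 12.28, 12.61, 13.29, 13.29, 13.29
The 2 values of 11.83 occupy positions 4–5 → average rank (4+5)/2 = 4.5.
The 2 values of 12.28 occupy positions 6–7 → average rank (6+7)/2 = 6.5.
The 3 values of 13.29 occupy positions 9–11 → average rank 10.
Gus has value 11.07 s → rank 3.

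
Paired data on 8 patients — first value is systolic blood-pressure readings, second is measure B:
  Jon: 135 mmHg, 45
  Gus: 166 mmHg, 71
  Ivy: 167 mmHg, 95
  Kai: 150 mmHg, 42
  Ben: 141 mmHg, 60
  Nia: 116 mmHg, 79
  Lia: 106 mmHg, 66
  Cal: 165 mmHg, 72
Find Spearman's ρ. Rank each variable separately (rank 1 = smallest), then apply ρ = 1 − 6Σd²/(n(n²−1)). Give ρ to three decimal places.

0.333

Ranks of variable 1: 3, 7, 8, 5, 4, 2, 1, 6
Ranks of variable 2: 2, 5, 8, 1, 3, 7, 4, 6
d = r₁ − r₂: 1, 2, 0, 4, 1, -5, -3, 0
d²: 1, 4, 0, 16, 1, 25, 9, 0; Σd² = 56
ρ = 1 − 6·56/(8·63) = 1 − 336/504 = 0.333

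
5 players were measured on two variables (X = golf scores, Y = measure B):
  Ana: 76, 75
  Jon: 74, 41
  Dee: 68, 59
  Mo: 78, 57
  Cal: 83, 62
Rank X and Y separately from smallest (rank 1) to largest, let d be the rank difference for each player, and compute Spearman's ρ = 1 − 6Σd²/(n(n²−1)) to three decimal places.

0.300

Ranks of variable 1: 3, 2, 1, 4, 5
Ranks of variable 2: 5, 1, 3, 2, 4
d = r₁ − r₂: -2, 1, -2, 2, 1
d²: 4, 1, 4, 4, 1; Σd² = 14
ρ = 1 − 6·14/(5·24) = 1 − 84/120 = 0.300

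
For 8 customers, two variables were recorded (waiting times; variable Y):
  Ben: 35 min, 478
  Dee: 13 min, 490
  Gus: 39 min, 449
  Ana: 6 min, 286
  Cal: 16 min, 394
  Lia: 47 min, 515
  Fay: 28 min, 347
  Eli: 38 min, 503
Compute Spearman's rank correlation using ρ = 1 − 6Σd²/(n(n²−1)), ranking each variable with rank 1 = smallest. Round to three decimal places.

0.643

Ranks of variable 1: 5, 2, 7, 1, 3, 8, 4, 6
Ranks of variable 2: 5, 6, 4, 1, 3, 8, 2, 7
d = r₁ − r₂: 0, -4, 3, 0, 0, 0, 2, -1
d²: 0, 16, 9, 0, 0, 0, 4, 1; Σd² = 30
ρ = 1 − 6·30/(8·63) = 1 − 180/504 = 0.643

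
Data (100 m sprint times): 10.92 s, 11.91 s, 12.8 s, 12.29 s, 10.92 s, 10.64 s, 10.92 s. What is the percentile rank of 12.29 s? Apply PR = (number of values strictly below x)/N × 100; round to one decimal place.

71.4

N = 7.
Strictly below 12.29: 5. Equal to 12.29: 1.
PR = 5/7 × 100 = 71.4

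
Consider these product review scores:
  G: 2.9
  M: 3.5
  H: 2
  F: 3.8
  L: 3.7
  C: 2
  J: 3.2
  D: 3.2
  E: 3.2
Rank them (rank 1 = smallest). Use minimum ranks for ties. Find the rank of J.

4

Sorted (ascending): 2, 2, 2.9, 3.2, 3.2, 3.2, 3.5, 3.7, 3.8
The 2 values of 2 occupy positions 1–2 → each gets rank 1.
The 3 values of 3.2 occupy positions 4–6 → each gets rank 4.
J has value 3.2 → rank 4.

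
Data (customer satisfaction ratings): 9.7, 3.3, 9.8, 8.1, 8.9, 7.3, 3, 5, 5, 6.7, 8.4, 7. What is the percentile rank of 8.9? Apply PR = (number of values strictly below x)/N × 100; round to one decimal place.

N = 12.
Strictly below 8.9: 9. Equal to 8.9: 1.
PR = 9/12 × 100 = 75.0

75.0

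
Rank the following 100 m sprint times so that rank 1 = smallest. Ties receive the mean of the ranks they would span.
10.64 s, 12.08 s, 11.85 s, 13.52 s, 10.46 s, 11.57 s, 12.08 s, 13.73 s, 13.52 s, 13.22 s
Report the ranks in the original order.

Sorted (ascending): 10.46, 10.64, 11.57, 11.85, 12.08, 12.08, 13.22, 13.52, 13.52, 13.73
The 2 values of 12.08 occupy positions 5–6 → average rank (5+6)/2 = 5.5.
The 2 values of 13.52 occupy positions 8–9 → average rank (8+9)/2 = 8.5.

2, 5.5, 4, 8.5, 1, 3, 5.5, 10, 8.5, 7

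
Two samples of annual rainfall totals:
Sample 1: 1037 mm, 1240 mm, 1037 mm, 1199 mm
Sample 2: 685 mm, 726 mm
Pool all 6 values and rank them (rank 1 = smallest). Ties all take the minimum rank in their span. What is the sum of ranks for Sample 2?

Sorted (ascending): 685, 726, 1037, 1037, 1199, 1240
The 2 values of 1037 occupy positions 3–4 → each gets rank 3.
Sample 2 values → pooled ranks: 685→1, 726→2
Rank sum = 1 + 2 = 3

3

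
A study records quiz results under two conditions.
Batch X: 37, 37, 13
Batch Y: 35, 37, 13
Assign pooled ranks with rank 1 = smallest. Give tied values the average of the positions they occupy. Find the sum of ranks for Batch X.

Sorted (ascending): 13, 13, 35, 37, 37, 37
The 2 values of 13 occupy positions 1–2 → average rank (1+2)/2 = 1.5.
The 3 values of 37 occupy positions 4–6 → average rank 5.
Batch X values → pooled ranks: 37→5, 37→5, 13→1.5
Rank sum = 5 + 5 + 1.5 = 11.5

11.5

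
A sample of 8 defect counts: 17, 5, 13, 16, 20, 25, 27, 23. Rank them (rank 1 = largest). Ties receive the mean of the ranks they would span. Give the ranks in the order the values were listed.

Sorted (descending): 27, 25, 23, 20, 17, 16, 13, 5
No ties — each value takes its position as its rank.

5, 8, 7, 6, 4, 2, 1, 3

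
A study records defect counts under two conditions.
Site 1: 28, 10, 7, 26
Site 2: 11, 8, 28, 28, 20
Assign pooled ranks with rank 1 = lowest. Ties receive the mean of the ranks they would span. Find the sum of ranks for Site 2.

Sorted (ascending): 7, 8, 10, 11, 20, 26, 28, 28, 28
The 3 values of 28 occupy positions 7–9 → average rank 8.
Site 2 values → pooled ranks: 11→4, 8→2, 28→8, 28→8, 20→5
Rank sum = 4 + 2 + 8 + 8 + 5 = 27

27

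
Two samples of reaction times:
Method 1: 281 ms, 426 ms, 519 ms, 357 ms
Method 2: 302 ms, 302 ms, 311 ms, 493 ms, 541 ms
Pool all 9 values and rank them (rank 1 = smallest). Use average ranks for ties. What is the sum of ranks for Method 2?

25

Sorted (ascending): 281, 302, 302, 311, 357, 426, 493, 519, 541
The 2 values of 302 occupy positions 2–3 → average rank (2+3)/2 = 2.5.
Method 2 values → pooled ranks: 302→2.5, 302→2.5, 311→4, 493→7, 541→9
Rank sum = 2.5 + 2.5 + 4 + 7 + 9 = 25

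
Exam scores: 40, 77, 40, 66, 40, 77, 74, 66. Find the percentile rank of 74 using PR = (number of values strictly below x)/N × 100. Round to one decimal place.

N = 8.
Strictly below 74: 5. Equal to 74: 1.
PR = 5/8 × 100 = 62.5

62.5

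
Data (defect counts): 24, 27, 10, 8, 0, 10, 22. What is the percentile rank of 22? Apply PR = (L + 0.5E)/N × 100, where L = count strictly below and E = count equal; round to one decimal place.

64.3

N = 7.
Strictly below 22: 4. Equal to 22: 1.
PR = (4 + 0.5·1)/7 × 100 = 64.3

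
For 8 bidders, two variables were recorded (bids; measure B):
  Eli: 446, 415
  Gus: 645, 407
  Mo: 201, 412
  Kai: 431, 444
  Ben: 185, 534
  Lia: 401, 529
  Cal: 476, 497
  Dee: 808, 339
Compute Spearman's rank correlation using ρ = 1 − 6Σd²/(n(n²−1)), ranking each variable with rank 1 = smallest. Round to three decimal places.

Ranks of variable 1: 5, 7, 2, 4, 1, 3, 6, 8
Ranks of variable 2: 4, 2, 3, 5, 8, 7, 6, 1
d = r₁ − r₂: 1, 5, -1, -1, -7, -4, 0, 7
d²: 1, 25, 1, 1, 49, 16, 0, 49; Σd² = 142
ρ = 1 − 6·142/(8·63) = 1 − 852/504 = -0.690

-0.690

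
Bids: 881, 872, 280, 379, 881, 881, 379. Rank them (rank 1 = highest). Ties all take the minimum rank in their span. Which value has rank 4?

872

Sorted (descending): 881, 881, 881, 872, 379, 379, 280
The 3 values of 881 occupy positions 1–3 → each gets rank 1.
The 2 values of 379 occupy positions 5–6 → each gets rank 5.
Rank 4 → value 872.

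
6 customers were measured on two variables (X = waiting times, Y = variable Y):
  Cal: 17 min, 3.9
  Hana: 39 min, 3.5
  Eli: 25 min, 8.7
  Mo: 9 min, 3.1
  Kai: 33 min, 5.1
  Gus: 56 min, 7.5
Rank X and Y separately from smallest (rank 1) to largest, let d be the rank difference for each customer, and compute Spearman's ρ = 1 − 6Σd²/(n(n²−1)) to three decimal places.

0.429

Ranks of variable 1: 2, 5, 3, 1, 4, 6
Ranks of variable 2: 3, 2, 6, 1, 4, 5
d = r₁ − r₂: -1, 3, -3, 0, 0, 1
d²: 1, 9, 9, 0, 0, 1; Σd² = 20
ρ = 1 − 6·20/(6·35) = 1 − 120/210 = 0.429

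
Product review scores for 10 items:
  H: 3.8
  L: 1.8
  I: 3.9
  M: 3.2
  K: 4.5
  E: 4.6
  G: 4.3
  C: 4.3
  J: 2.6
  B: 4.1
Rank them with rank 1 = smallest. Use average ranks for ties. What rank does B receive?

6

Sorted (ascending): 1.8, 2.6, 3.2, 3.8, 3.9, 4.1, 4.3, 4.3, 4.5, 4.6
The 2 values of 4.3 occupy positions 7–8 → average rank (7+8)/2 = 7.5.
B has value 4.1 → rank 6.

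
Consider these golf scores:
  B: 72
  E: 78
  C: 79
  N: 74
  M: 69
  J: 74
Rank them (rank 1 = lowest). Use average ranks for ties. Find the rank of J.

3.5

Sorted (ascending): 69, 72, 74, 74, 78, 79
The 2 values of 74 occupy positions 3–4 → average rank (3+4)/2 = 3.5.
J has value 74 → rank 3.5.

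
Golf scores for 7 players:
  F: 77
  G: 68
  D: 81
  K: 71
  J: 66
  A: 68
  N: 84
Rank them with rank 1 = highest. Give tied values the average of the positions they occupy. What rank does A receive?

5.5

Sorted (descending): 84, 81, 77, 71, 68, 68, 66
The 2 values of 68 occupy positions 5–6 → average rank (5+6)/2 = 5.5.
A has value 68 → rank 5.5.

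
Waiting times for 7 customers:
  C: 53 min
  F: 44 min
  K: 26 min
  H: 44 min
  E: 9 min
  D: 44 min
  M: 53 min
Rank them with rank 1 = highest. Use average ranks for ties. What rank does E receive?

7

Sorted (descending): 53, 53, 44, 44, 44, 26, 9
The 2 values of 53 occupy positions 1–2 → average rank (1+2)/2 = 1.5.
The 3 values of 44 occupy positions 3–5 → average rank 4.
E has value 9 min → rank 7.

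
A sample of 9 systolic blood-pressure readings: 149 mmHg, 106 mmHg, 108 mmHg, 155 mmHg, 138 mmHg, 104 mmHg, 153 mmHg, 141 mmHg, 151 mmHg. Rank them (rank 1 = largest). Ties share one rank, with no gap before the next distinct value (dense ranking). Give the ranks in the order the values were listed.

Sorted (descending): 155, 153, 151, 149, 141, 138, 108, 106, 104
No ties — each value takes its position as its rank.

4, 8, 7, 1, 6, 9, 2, 5, 3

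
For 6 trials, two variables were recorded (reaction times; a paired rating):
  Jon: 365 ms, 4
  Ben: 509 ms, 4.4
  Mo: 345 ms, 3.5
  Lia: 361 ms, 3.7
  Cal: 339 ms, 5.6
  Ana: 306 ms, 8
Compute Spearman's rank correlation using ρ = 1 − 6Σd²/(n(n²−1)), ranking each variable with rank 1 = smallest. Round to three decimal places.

Ranks of variable 1: 5, 6, 3, 4, 2, 1
Ranks of variable 2: 3, 4, 1, 2, 5, 6
d = r₁ − r₂: 2, 2, 2, 2, -3, -5
d²: 4, 4, 4, 4, 9, 25; Σd² = 50
ρ = 1 − 6·50/(6·35) = 1 − 300/210 = -0.429

-0.429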